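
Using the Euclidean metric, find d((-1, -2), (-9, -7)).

√(Σ(x_i - y_i)²) = √((-1 - (-9))² + (-2 - (-7))²)
= √(8² + 5²) = √(64 + 25) = √89 ≈ 9.434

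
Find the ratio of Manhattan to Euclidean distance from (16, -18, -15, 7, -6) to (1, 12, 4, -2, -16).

L1 = |16 - 1| + |-18 - 12| + |-15 - 4| + |7 - (-2)| + |-6 - (-16)| = 15 + 30 + 19 + 9 + 10 = 83
L2 = √(15² + 30² + 19² + 9² + 10²) = √1667 ≈ 40.8289
L1 ≥ L2 always (equality iff movement is along one axis); L1 > L2 here.
Ratio L1/L2 = 83/√1667 ≈ 2.0329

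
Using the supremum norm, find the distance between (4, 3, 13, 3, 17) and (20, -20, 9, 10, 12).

max(|x_i - y_i|) = max(|4 - 20|, |3 - (-20)|, |13 - 9|, |3 - 10|, |17 - 12|) = max(16, 23, 4, 7, 5) = 23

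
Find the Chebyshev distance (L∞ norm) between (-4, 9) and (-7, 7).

max(|x_i - y_i|) = max(|-4 - (-7)|, |9 - 7|) = max(3, 2) = 3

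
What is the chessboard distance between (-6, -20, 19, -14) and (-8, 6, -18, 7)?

max(|x_i - y_i|) = max(|-6 - (-8)|, |-20 - 6|, |19 - (-18)|, |-14 - 7|) = max(2, 26, 37, 21) = 37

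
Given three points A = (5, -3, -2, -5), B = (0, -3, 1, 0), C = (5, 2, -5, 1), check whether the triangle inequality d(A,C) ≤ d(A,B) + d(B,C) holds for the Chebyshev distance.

d(A,B) = max(5, 0, 3, 5) = 5, d(B,C) = max(5, 5, 6, 1) = 6, d(A,C) = max(0, 5, 3, 6) = 6.
d(A,C) = 6 ≤ 5 + 6 = 11. Triangle inequality is satisfied.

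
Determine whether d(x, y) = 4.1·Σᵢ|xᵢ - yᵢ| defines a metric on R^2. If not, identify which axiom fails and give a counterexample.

Yes. The L1 (Manhattan) norm induces a metric on R^2, and multiplying a metric by a positive constant 4.1 > 0 preserves all four axioms: non-negativity (4.1·||x-y|| ≥ 0), identity (4.1·||x-y|| = 0 ⟺ ||x-y|| = 0 ⟺ x = y), symmetry (||x-y|| = ||y-x||), and the triangle inequality (4.1·||x-z|| ≤ 4.1·||x-y|| + 4.1·||y-z||). So d is a metric.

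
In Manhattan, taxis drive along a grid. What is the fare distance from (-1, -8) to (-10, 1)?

Σ|x_i - y_i| = |-1 - (-10)| + |-8 - 1| = 9 + 9 = 18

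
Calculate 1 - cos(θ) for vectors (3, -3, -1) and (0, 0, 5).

With u = (3, -3, -1), v = (0, 0, 5):
u·v = 3·0 + (-3)·0 + (-1)·5 = 0 + 0 + (-5) = -5.
|u| = √(3² + (-3)² + (-1)²) = √19, |v| = √(0² + 0² + 5²) = √25, so |u||v| = √(19·25) = √475.
cos θ = (u·v)/(|u||v|) = -5/√475 ≈ -0.2294
Cosine distance = 1 - cos θ ≈ 1 - (-0.2294) = 1.2294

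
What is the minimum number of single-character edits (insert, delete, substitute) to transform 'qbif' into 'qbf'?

Let D[i][j] be the edit distance between the first i characters of 'qbif' and the first j characters of 'qbf', with D[i][0] = i, D[0][j] = j, and D[i][j] = D[i-1][j-1] if the characters match, else 1 + min(D[i-1][j], D[i][j-1], D[i-1][j-1]). Filling the table (rows: prefixes of 'qbif', columns: prefixes of 'qbf'):
     ε  q  b  f
  ε  0  1  2  3
  q  1  0  1  2
  b  2  1  0  1
  i  3  2  1  1
  f  4  3  2  1
The bottom-right entry gives D[4][3] = 1, so no sequence of fewer than 1 edit works. Backtracking through the table gives one optimal edit sequence (1 edit):
  qbif → qbf (del i @3)
Edit distance = 1.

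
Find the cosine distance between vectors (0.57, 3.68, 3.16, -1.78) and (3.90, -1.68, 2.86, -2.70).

With u = (0.57, 3.68, 3.16, -1.78), v = (3.90, -1.68, 2.86, -2.70):
u·v = 0.57·3.9 + 3.68·(-1.68) + 3.16·2.86 + (-1.78)·(-2.7) = 2.223 + (-6.1824) + 9.0376 + 4.806 = 9.8842.
|u| = √(0.57² + 3.68² + 3.16² + (-1.78)²) = √(0.3249 + 13.5424 + 9.9856 + 3.1684) = √27.0213, |v| = √(3.9² + (-1.68)² + 2.86² + (-2.7)²) = √(15.21 + 2.8224 + 8.1796 + 7.29) = √33.502.
cos θ = (u·v)/(|u||v|) = 9.8842/(√27.0213·√33.502) ≈ 0.3285
Cosine distance = 1 - cos θ ≈ 1 - 0.3285 = 0.6715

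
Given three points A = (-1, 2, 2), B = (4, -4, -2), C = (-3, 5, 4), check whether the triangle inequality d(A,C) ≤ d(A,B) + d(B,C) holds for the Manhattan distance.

d(A,B) = 5 + 6 + 4 = 15, d(B,C) = 7 + 9 + 6 = 22, d(A,C) = 2 + 3 + 2 = 7.
d(A,C) = 7 ≤ 15 + 22 = 37. Triangle inequality is satisfied.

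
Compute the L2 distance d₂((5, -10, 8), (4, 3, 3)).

√(Σ(x_i - y_i)²) = √((5 - 4)² + (-10 - 3)² + (8 - 3)²)
= √(1² + (-13)² + 5²) = √(1 + 169 + 25) = √195 ≈ 13.9642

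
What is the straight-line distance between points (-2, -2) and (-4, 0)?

√(Σ(x_i - y_i)²) = √((-2 - (-4))² + (-2 - 0)²)
= √(2² + (-2)²) = √(4 + 4) = √8 ≈ 2.8284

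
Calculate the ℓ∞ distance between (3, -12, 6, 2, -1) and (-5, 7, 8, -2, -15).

max(|x_i - y_i|) = max(|3 - (-5)|, |-12 - 7|, |6 - 8|, |2 - (-2)|, |-1 - (-15)|) = max(8, 19, 2, 4, 14) = 19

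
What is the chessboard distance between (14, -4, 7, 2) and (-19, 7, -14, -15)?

max(|x_i - y_i|) = max(|14 - (-19)|, |-4 - 7|, |7 - (-14)|, |2 - (-15)|) = max(33, 11, 21, 17) = 33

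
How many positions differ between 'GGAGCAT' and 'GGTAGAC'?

Differing positions: 3, 4, 5, 7. Hamming distance = 4.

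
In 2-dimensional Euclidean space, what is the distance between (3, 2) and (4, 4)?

√(Σ(x_i - y_i)²) = √((3 - 4)² + (2 - 4)²)
= √((-1)² + (-2)²) = √(1 + 4) = √5 ≈ 2.2361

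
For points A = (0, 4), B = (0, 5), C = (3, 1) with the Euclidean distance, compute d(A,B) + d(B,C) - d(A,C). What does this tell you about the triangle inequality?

d(A,B) = √(0² + 1²) = √1 = 1, d(B,C) = √(3² + 4²) = √25 = 5, d(A,C) = √(3² + 3²) = √18 ≈ 4.2426.
d(A,B) + d(B,C) - d(A,C) = 1 + 5 - 4.2426 = 6 - 4.2426 = 1.7574 (to 4 decimal places). This is ≥ 0, so the triangle inequality holds for these points.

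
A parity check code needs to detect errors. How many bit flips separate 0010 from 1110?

Differing positions: 1, 2. Hamming distance = 2.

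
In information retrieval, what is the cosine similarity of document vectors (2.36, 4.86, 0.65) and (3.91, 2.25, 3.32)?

With u = (2.36, 4.86, 0.65), v = (3.91, 2.25, 3.32):
u·v = 2.36·3.91 + 4.86·2.25 + 0.65·3.32 = 9.2276 + 10.935 + 2.158 = 22.3206.
|u| = √(2.36² + 4.86² + 0.65²) = √(5.5696 + 23.6196 + 0.4225) = √29.6117, |v| = √(3.91² + 2.25² + 3.32²) = √(15.2881 + 5.0625 + 11.0224) = √31.373.
cos θ = (u·v)/(|u||v|) = 22.3206/(√29.6117·√31.373) ≈ 0.7323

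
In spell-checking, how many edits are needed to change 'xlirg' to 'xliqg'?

Let D[i][j] be the edit distance between the first i characters of 'xlirg' and the first j characters of 'xliqg', with D[i][0] = i, D[0][j] = j, and D[i][j] = D[i-1][j-1] if the characters match, else 1 + min(D[i-1][j], D[i][j-1], D[i-1][j-1]). Filling the table (rows: prefixes of 'xlirg', columns: prefixes of 'xliqg'):
     ε  x  l  i  q  g
  ε  0  1  2  3  4  5
  x  1  0  1  2  3  4
  l  2  1  0  1  2  3
  i  3  2  1  0  1  2
  r  4  3  2  1  1  2
  g  5  4  3  2  2  1
The bottom-right entry gives D[5][5] = 1, so no sequence of fewer than 1 edit works. Backtracking through the table gives one optimal edit sequence (1 edit):
  xlirg → xliqg (sub r→q @4)
Edit distance = 1.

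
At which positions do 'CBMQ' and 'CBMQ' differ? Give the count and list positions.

Differing positions: none. Hamming distance = 0.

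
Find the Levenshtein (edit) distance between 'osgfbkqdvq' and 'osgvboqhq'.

Let D[i][j] be the edit distance between the first i characters of 'osgfbkqdvq' and the first j characters of 'osgvboqhq', with D[i][0] = i, D[0][j] = j, and D[i][j] = D[i-1][j-1] if the characters match, else 1 + min(D[i-1][j], D[i][j-1], D[i-1][j-1]). Filling the table (rows: prefixes of 'osgfbkqdvq', columns: prefixes of 'osgvboqhq'):
     ε  o  s  g  v  b  o  q  h  q
  ε  0  1  2  3  4  5  6  7  8  9
  o  1  0  1  2  3  4  5  6  7  8
  s  2  1  0  1  2  3  4  5  6  7
  g  3  2  1  0  1  2  3  4  5  6
  f  4  3  2  1  1  2  3  4  5  6
  b  5  4  3  2  2  1  2  3  4  5
  k  6  5  4  3  3  2  2  3  4  5
  q  7  6  5  4  4  3  3  2  3  4
  d  8  7  6  5  5  4  4  3  3  4
  v  9  8  7  6  5  5  5  4  4  4
  q 10  9  8  7  6  6  6  5  5  4
The bottom-right entry gives D[10][9] = 4, so no sequence of fewer than 4 edits works. Backtracking through the table gives one optimal edit sequence (4 edits):
  osgfbkqdvq → osgvbkqdvq (sub f→v @4)
  osgvbkqdvq → osgvboqdvq (sub k→o @6)
  osgvboqdvq → osgvboqvq (del d @8)
  osgvboqvq → osgvboqhq (sub v→h @8)
Edit distance = 4.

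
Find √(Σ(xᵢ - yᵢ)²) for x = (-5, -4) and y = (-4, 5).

√(Σ(x_i - y_i)²) = √((-5 - (-4))² + (-4 - 5)²)
= √((-1)² + (-9)²) = √(1 + 81) = √82 ≈ 9.0554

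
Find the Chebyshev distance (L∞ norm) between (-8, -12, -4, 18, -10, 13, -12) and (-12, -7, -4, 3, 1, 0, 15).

max(|x_i - y_i|) = max(|-8 - (-12)|, |-12 - (-7)|, |-4 - (-4)|, |18 - 3|, |-10 - 1|, |13 - 0|, |-12 - 15|) = max(4, 5, 0, 15, 11, 13, 27) = 27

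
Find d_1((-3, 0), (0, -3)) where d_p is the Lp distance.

Σ|x_i - y_i| = |-3 - 0| + |0 - (-3)| = 3 + 3 = 6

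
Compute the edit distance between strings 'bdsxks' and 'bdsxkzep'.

Let D[i][j] be the edit distance between the first i characters of 'bdsxks' and the first j characters of 'bdsxkzep', with D[i][0] = i, D[0][j] = j, and D[i][j] = D[i-1][j-1] if the characters match, else 1 + min(D[i-1][j], D[i][j-1], D[i-1][j-1]). Filling the table (rows: prefixes of 'bdsxks', columns: prefixes of 'bdsxkzep'):
     ε  b  d  s  x  k  z  e  p
  ε  0  1  2  3  4  5  6  7  8
  b  1  0  1  2  3  4  5  6  7
  d  2  1  0  1  2  3  4  5  6
  s  3  2  1  0  1  2  3  4  5
  x  4  3  2  1  0  1  2  3  4
  k  5  4  3  2  1  0  1  2  3
  s  6  5  4  3  2  1  1  2  3
The bottom-right entry gives D[6][8] = 3, so no sequence of fewer than 3 edits works. Backtracking through the table gives one optimal edit sequence (3 edits):
  bdsxks → bdsxkzs (ins z @6)
  bdsxkzs → bdsxkzes (ins e @7)
  bdsxkzes → bdsxkzep (sub s→p @8)
Edit distance = 3.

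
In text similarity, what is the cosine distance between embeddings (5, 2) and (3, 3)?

With u = (5, 2), v = (3, 3):
u·v = 5·3 + 2·3 = 15 + 6 = 21.
|u| = √(5² + 2²) = √29, |v| = √(3² + 3²) = √18, so |u||v| = √(29·18) = √522.
cos θ = (u·v)/(|u||v|) = 21/√522 ≈ 0.9191
Cosine distance = 1 - cos θ ≈ 1 - 0.9191 = 0.0809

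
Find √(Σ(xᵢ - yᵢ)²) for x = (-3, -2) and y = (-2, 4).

√(Σ(x_i - y_i)²) = √((-3 - (-2))² + (-2 - 4)²)
= √((-1)² + (-6)²) = √(1 + 36) = √37 ≈ 6.0828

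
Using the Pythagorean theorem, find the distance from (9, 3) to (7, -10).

√(Σ(x_i - y_i)²) = √((9 - 7)² + (3 - (-10))²)
= √(2² + 13²) = √(4 + 169) = √173 ≈ 13.1529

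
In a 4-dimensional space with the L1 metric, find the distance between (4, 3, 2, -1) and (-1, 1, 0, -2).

Σ|x_i - y_i| = |4 - (-1)| + |3 - 1| + |2 - 0| + |-1 - (-2)| = 5 + 2 + 2 + 1 = 10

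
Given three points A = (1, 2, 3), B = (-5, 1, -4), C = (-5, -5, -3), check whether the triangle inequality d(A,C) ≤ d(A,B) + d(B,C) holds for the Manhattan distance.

d(A,B) = 6 + 1 + 7 = 14, d(B,C) = 0 + 6 + 1 = 7, d(A,C) = 6 + 7 + 6 = 19.
d(A,C) = 19 ≤ 14 + 7 = 21. Triangle inequality is satisfied.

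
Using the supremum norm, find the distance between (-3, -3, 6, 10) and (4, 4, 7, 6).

max(|x_i - y_i|) = max(|-3 - 4|, |-3 - 4|, |6 - 7|, |10 - 6|) = max(7, 7, 1, 4) = 7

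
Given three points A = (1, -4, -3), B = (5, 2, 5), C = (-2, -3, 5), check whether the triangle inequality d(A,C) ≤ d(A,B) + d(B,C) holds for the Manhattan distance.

d(A,B) = 4 + 6 + 8 = 18, d(B,C) = 7 + 5 + 0 = 12, d(A,C) = 3 + 1 + 8 = 12.
d(A,C) = 12 ≤ 18 + 12 = 30. Triangle inequality is satisfied.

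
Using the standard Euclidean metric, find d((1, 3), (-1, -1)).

√(Σ(x_i - y_i)²) = √((1 - (-1))² + (3 - (-1))²)
= √(2² + 4²) = √(4 + 16) = √20 ≈ 4.4721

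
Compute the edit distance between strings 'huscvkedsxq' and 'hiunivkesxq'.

Let D[i][j] be the edit distance between the first i characters of 'huscvkedsxq' and the first j characters of 'hiunivkesxq', with D[i][0] = i, D[0][j] = j, and D[i][j] = D[i-1][j-1] if the characters match, else 1 + min(D[i-1][j], D[i][j-1], D[i-1][j-1]). Filling the table (rows: prefixes of 'huscvkedsxq', columns: prefixes of 'hiunivkesxq'):
     ε  h  i  u  n  i  v  k  e  s  x  q
  ε  0  1  2  3  4  5  6  7  8  9 10 11
  h  1  0  1  2  3  4  5  6  7  8  9 10
  u  2  1  1  1  2  3  4  5  6  7  8  9
  s  3  2  2  2  2  3  4  5  6  6  7  8
  c  4  3  3  3  3  3  4  5  6  7  7  8
  v  5  4  4  4  4  4  3  4  5  6  7  8
  k  6  5  5  5  5  5  4  3  4  5  6  7
  e  7  6  6  6  6  6  5  4  3  4  5  6
  d  8  7  7  7  7  7  6  5  4  4  5  6
  s  9  8  8  8  8  8  7  6  5  4  5  6
  x 10  9  9  9  9  9  8  7  6  5  4  5
  q 11 10 10 10 10 10  9  8  7  6  5  4
The bottom-right entry gives D[11][11] = 4, so no sequence of fewer than 4 edits works. Backtracking through the table gives one optimal edit sequence (4 edits):
  huscvkedsxq → hiuscvkedsxq (ins i @2)
  hiuscvkedsxq → hiuncvkedsxq (sub s→n @4)
  hiuncvkedsxq → hiunivkedsxq (sub c→i @5)
  hiunivkedsxq → hiunivkesxq (del d @9)
Edit distance = 4.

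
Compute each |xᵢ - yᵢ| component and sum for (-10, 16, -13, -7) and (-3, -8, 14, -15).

Σ|x_i - y_i| = |-10 - (-3)| + |16 - (-8)| + |-13 - 14| + |-7 - (-15)| = 7 + 24 + 27 + 8 = 66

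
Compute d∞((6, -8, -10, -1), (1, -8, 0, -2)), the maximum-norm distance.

max(|x_i - y_i|) = max(|6 - 1|, |-8 - (-8)|, |-10 - 0|, |-1 - (-2)|) = max(5, 0, 10, 1) = 10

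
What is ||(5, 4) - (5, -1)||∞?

max(|x_i - y_i|) = max(|5 - 5|, |4 - (-1)|) = max(0, 5) = 5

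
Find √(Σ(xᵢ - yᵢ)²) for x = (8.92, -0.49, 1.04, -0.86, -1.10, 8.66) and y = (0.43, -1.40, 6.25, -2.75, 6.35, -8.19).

√(Σ(x_i - y_i)²) = √((8.92 - 0.43)² + (-0.49 - (-1.4))² + (1.04 - 6.25)² + (-0.86 - (-2.75))² + (-1.1 - 6.35)² + (8.66 - (-8.19))²)
= √(8.49² + 0.91² + (-5.21)² + 1.89² + (-7.45)² + 16.85²) = √(72.0801 + 0.8281 + 27.1441 + 3.5721 + 55.5025 + 283.9225) = √443.0494 ≈ 21.0487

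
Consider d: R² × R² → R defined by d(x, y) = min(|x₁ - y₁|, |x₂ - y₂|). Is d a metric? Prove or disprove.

No. d fails identity of indiscernibles: take x = (-1, 0) and y = (-1, 5). Then d(x,y) = min(|-1 - (-1)|, |0 - 5|) = min(0, 5) = 0, yet x ≠ y.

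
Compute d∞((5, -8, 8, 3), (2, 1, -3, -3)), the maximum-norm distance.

max(|x_i - y_i|) = max(|5 - 2|, |-8 - 1|, |8 - (-3)|, |3 - (-3)|) = max(3, 9, 11, 6) = 11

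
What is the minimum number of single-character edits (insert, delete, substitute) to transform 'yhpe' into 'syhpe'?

Let D[i][j] be the edit distance between the first i characters of 'yhpe' and the first j characters of 'syhpe', with D[i][0] = i, D[0][j] = j, and D[i][j] = D[i-1][j-1] if the characters match, else 1 + min(D[i-1][j], D[i][j-1], D[i-1][j-1]). Filling the table (rows: prefixes of 'yhpe', columns: prefixes of 'syhpe'):
     ε  s  y  h  p  e
  ε  0  1  2  3  4  5
  y  1  1  1  2  3  4
  h  2  2  2  1  2  3
  p  3  3  3  2  1  2
  e  4  4  4  3  2  1
The bottom-right entry gives D[4][5] = 1, so no sequence of fewer than 1 edit works. Backtracking through the table gives one optimal edit sequence (1 edit):
  yhpe → syhpe (ins s @1)
Edit distance = 1.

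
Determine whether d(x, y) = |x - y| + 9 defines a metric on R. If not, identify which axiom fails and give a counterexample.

No. d fails identity of indiscernibles (specifically d(x,x) = 0): d(-7, -7) = |-7 - (-7)| + 9 = 0 + 9 = 9 ≠ 0.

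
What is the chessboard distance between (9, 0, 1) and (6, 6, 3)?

max(|x_i - y_i|) = max(|9 - 6|, |0 - 6|, |1 - 3|) = max(3, 6, 2) = 6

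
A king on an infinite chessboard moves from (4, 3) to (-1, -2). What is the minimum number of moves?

max(|x_i - y_i|) = max(|4 - (-1)|, |3 - (-2)|) = max(5, 5) = 5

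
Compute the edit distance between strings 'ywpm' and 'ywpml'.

Let D[i][j] be the edit distance between the first i characters of 'ywpm' and the first j characters of 'ywpml', with D[i][0] = i, D[0][j] = j, and D[i][j] = D[i-1][j-1] if the characters match, else 1 + min(D[i-1][j], D[i][j-1], D[i-1][j-1]). Filling the table (rows: prefixes of 'ywpm', columns: prefixes of 'ywpml'):
     ε  y  w  p  m  l
  ε  0  1  2  3  4  5
  y  1  0  1  2  3  4
  w  2  1  0  1  2  3
  p  3  2  1  0  1  2
  m  4  3  2  1  0  1
The bottom-right entry gives D[4][5] = 1, so no sequence of fewer than 1 edit works. Backtracking through the table gives one optimal edit sequence (1 edit):
  ywpm → ywpml (ins l @5)
Edit distance = 1.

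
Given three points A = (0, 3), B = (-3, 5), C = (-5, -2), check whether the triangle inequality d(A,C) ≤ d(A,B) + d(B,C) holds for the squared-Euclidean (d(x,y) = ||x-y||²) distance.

d(A,B) = 3² + 2² = 13, d(B,C) = 2² + 7² = 53, d(A,C) = 5² + 5² = 50.
d(A,C) = 50 ≤ 13 + 53 = 66. Triangle inequality is satisfied.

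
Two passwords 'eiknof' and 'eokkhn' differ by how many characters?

Differing positions: 2, 4, 5, 6. Hamming distance = 4.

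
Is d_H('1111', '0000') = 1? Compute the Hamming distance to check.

Differing positions: 1, 2, 3, 4. Hamming distance = 4, so the claim that d_H = 1 is false.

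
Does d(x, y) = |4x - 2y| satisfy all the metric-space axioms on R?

No. d fails symmetry: d(2, 7) = |4·2 - 2·7| = |-6| = 6, but d(7, 2) = |4·7 - 2·2| = |24| = 24. Since 6 ≠ 24, d(x,y) ≠ d(y,x) in general.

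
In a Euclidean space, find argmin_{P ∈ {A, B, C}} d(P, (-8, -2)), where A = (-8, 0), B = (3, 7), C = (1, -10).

Distances: d(A) = 2, d(B) ≈ 14.2127, d(C) ≈ 12.0416. Nearest: A = (-8, 0) with distance 2.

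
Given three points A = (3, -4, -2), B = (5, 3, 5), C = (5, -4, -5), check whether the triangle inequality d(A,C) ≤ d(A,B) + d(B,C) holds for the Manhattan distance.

d(A,B) = 2 + 7 + 7 = 16, d(B,C) = 0 + 7 + 10 = 17, d(A,C) = 2 + 0 + 3 = 5.
d(A,C) = 5 ≤ 16 + 17 = 33. Triangle inequality is satisfied.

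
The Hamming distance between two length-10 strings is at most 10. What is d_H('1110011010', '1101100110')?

Differing positions: 3, 4, 5, 6, 7, 8. Hamming distance = 6. The maximum possible Hamming distance for length-10 strings is 10, so d_H/10 = 6/10 = 0.6.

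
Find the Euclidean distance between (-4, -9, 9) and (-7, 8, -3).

√(Σ(x_i - y_i)²) = √((-4 - (-7))² + (-9 - 8)² + (9 - (-3))²)
= √(3² + (-17)² + 12²) = √(9 + 289 + 144) = √442 ≈ 21.0238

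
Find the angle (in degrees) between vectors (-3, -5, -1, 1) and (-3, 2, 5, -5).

With u = (-3, -5, -1, 1), v = (-3, 2, 5, -5):
u·v = (-3)·(-3) + (-5)·2 + (-1)·5 + 1·(-5) = 9 + (-10) + (-5) + (-5) = -11.
|u| = √((-3)² + (-5)² + (-1)² + 1²) = √36, |v| = √((-3)² + 2² + 5² + (-5)²) = √63, so |u||v| = √(36·63) = √2268.
cos θ = (u·v)/(|u||v|) = -11/√2268 ≈ -0.230978
θ = arccos(-0.230978) ≈ 103.35°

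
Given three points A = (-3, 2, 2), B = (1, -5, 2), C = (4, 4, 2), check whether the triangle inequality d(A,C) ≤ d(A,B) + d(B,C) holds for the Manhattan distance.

d(A,B) = 4 + 7 + 0 = 11, d(B,C) = 3 + 9 + 0 = 12, d(A,C) = 7 + 2 + 0 = 9.
d(A,C) = 9 ≤ 11 + 12 = 23. Triangle inequality is satisfied.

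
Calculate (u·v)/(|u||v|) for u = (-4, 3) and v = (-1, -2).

With u = (-4, 3), v = (-1, -2):
u·v = (-4)·(-1) + 3·(-2) = 4 + (-6) = -2.
|u| = √((-4)² + 3²) = √25, |v| = √((-1)² + (-2)²) = √5, so |u||v| = √(25·5) = √125.
cos θ = (u·v)/(|u||v|) = -2/√125 ≈ -0.1789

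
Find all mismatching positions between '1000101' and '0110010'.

Differing positions: 1, 2, 3, 5, 6, 7. Hamming distance = 6.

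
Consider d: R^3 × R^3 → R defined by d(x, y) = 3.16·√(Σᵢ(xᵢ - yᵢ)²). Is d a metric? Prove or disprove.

Yes. The L2 (Euclidean) norm induces a metric on R^3, and multiplying a metric by a positive constant 3.16 > 0 preserves all four axioms: non-negativity (3.16·||x-y|| ≥ 0), identity (3.16·||x-y|| = 0 ⟺ ||x-y|| = 0 ⟺ x = y), symmetry (||x-y|| = ||y-x||), and the triangle inequality (3.16·||x-z|| ≤ 3.16·||x-y|| + 3.16·||y-z||). So d is a metric.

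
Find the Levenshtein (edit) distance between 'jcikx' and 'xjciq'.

Let D[i][j] be the edit distance between the first i characters of 'jcikx' and the first j characters of 'xjciq', with D[i][0] = i, D[0][j] = j, and D[i][j] = D[i-1][j-1] if the characters match, else 1 + min(D[i-1][j], D[i][j-1], D[i-1][j-1]). Filling the table (rows: prefixes of 'jcikx', columns: prefixes of 'xjciq'):
     ε  x  j  c  i  q
  ε  0  1  2  3  4  5
  j  1  1  1  2  3  4
  c  2  2  2  1  2  3
  i  3  3  3  2  1  2
  k  4  4  4  3  2  2
  x  5  4  5  4  3  3
The bottom-right entry gives D[5][5] = 3, so no sequence of fewer than 3 edits works. Backtracking through the table gives one optimal edit sequence (3 edits):
  jcikx → xjcikx (ins x @1)
  xjcikx → xjcix (del k @5)
  xjcix → xjciq (sub x→q @5)
Edit distance = 3.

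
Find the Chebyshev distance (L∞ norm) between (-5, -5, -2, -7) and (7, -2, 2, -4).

max(|x_i - y_i|) = max(|-5 - 7|, |-5 - (-2)|, |-2 - 2|, |-7 - (-4)|) = max(12, 3, 4, 3) = 12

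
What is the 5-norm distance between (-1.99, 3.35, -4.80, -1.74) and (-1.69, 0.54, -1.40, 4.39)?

(Σ|x_i - y_i|^5)^(1/5) = (|-1.99 - (-1.69)|^5 + |3.35 - 0.54|^5 + |-4.8 - (-1.4)|^5 + |-1.74 - 4.39|^5)^(1/5)
= (0.3^5 + 2.81^5 + 3.4^5 + 6.13^5)^(1/5) ≈ (0.0024 + 175.199 + 454.3542 + 8655.7035)^(1/5) = (9285.2591)^(1/5) ≈ 6.2167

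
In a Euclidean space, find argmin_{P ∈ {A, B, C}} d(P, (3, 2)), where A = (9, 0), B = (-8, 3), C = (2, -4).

Distances: d(A) ≈ 6.3246, d(B) ≈ 11.0454, d(C) ≈ 6.0828. Nearest: C = (2, -4) with distance 6.0828.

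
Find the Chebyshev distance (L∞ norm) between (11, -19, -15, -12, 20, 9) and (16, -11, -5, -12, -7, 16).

max(|x_i - y_i|) = max(|11 - 16|, |-19 - (-11)|, |-15 - (-5)|, |-12 - (-12)|, |20 - (-7)|, |9 - 16|) = max(5, 8, 10, 0, 27, 7) = 27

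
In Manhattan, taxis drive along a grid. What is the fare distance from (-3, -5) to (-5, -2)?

Σ|x_i - y_i| = |-3 - (-5)| + |-5 - (-2)| = 2 + 3 = 5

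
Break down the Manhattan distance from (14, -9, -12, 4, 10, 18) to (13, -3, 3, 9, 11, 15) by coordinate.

Σ|x_i - y_i| = |14 - 13| + |-9 - (-3)| + |-12 - 3| + |4 - 9| + |10 - 11| + |18 - 15| = 1 + 6 + 15 + 5 + 1 + 3 = 31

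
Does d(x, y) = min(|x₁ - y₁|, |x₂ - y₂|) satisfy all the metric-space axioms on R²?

No. d fails identity of indiscernibles: take x = (4, 0) and y = (4, 5). Then d(x,y) = min(|4 - 4|, |0 - 5|) = min(0, 5) = 0, yet x ≠ y.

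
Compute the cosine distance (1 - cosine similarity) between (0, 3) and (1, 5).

With u = (0, 3), v = (1, 5):
u·v = 0·1 + 3·5 = 0 + 15 = 15.
|u| = √(0² + 3²) = √9, |v| = √(1² + 5²) = √26, so |u||v| = √(9·26) = √234.
cos θ = (u·v)/(|u||v|) = 15/√234 ≈ 0.9806
Cosine distance = 1 - cos θ ≈ 1 - 0.9806 = 0.0194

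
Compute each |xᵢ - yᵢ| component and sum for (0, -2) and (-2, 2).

Σ|x_i - y_i| = |0 - (-2)| + |-2 - 2| = 2 + 4 = 6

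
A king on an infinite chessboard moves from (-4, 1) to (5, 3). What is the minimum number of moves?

max(|x_i - y_i|) = max(|-4 - 5|, |1 - 3|) = max(9, 2) = 9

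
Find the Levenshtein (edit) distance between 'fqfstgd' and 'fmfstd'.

Let D[i][j] be the edit distance between the first i characters of 'fqfstgd' and the first j characters of 'fmfstd', with D[i][0] = i, D[0][j] = j, and D[i][j] = D[i-1][j-1] if the characters match, else 1 + min(D[i-1][j], D[i][j-1], D[i-1][j-1]). Filling the table (rows: prefixes of 'fqfstgd', columns: prefixes of 'fmfstd'):
     ε  f  m  f  s  t  d
  ε  0  1  2  3  4  5  6
  f  1  0  1  2  3  4  5
  q  2  1  1  2  3  4  5
  f  3  2  2  1  2  3  4
  s  4  3  3  2  1  2  3
  t  5  4  4  3  2  1  2
  g  6  5  5  4  3  2  2
  d  7  6  6  5  4  3  2
The bottom-right entry gives D[7][6] = 2, so no sequence of fewer than 2 edits works. Backtracking through the table gives one optimal edit sequence (2 edits):
  fqfstgd → fmfstgd (sub q→m @2)
  fmfstgd → fmfstd (del g @6)
Edit distance = 2.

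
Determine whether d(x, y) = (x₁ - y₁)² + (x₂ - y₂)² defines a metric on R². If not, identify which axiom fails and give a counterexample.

No. The squared Euclidean distance fails the triangle inequality. Counterexample: x = (0, 0), y = (4, 5), z = (8, 10). d(x,z) = 8² + 10² = 164, but d(x,y) + d(y,z) = (4² + 5²) + (4² + 5²) = 41 + 41 = 82. Since 164 > 82, the triangle inequality is violated. (Note: √d, the ordinary Euclidean distance, IS a metric.)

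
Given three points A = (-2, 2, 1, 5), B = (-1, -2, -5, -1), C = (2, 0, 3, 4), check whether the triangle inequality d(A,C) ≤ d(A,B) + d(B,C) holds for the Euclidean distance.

d(A,B) = √(1² + 4² + 6² + 6²) = √89 ≈ 9.434, d(B,C) = √(3² + 2² + 8² + 5²) = √102 ≈ 10.0995, d(A,C) = √(4² + 2² + 2² + 1²) = √25 = 5.
d(A,C) = 5 ≤ 9.434 + 10.0995 = 19.5335. Triangle inequality is satisfied.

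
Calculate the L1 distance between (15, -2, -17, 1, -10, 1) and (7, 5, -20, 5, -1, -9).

Σ|x_i - y_i| = |15 - 7| + |-2 - 5| + |-17 - (-20)| + |1 - 5| + |-10 - (-1)| + |1 - (-9)| = 8 + 7 + 3 + 4 + 9 + 10 = 41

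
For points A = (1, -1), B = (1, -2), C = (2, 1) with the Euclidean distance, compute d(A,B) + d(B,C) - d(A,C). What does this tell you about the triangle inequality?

d(A,B) = √(0² + 1²) = √1 = 1, d(B,C) = √(1² + 3²) = √10 ≈ 3.1623, d(A,C) = √(1² + 2²) = √5 ≈ 2.2361.
d(A,B) + d(B,C) - d(A,C) = 1 + 3.1623 - 2.2361 = 4.1623 - 2.2361 = 1.9262 (to 4 decimal places). This is ≥ 0, so the triangle inequality holds for these points.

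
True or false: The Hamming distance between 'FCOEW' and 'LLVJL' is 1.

Differing positions: 1, 2, 3, 4, 5. Hamming distance = 5, so the claim that d_H = 1 is false.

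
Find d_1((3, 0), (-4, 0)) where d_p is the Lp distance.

Σ|x_i - y_i| = |3 - (-4)| + |0 - 0| = 7 + 0 = 7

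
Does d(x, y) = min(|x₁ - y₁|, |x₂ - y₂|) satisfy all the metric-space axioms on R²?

No. d fails identity of indiscernibles: take x = (4, 0) and y = (4, 9). Then d(x,y) = min(|4 - 4|, |0 - 9|) = min(0, 9) = 0, yet x ≠ y.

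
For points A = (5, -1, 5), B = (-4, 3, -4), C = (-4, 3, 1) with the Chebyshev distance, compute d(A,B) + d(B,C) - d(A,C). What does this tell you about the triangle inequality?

d(A,B) = max(9, 4, 9) = 9, d(B,C) = max(0, 0, 5) = 5, d(A,C) = max(9, 4, 4) = 9.
d(A,B) + d(B,C) - d(A,C) = 9 + 5 - 9 = 14 - 9 = 5. This is ≥ 0, so the triangle inequality holds for these points.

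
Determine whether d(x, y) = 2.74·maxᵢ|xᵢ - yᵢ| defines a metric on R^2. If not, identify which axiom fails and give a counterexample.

Yes. The L∞ (Chebyshev) norm induces a metric on R^2, and multiplying a metric by a positive constant 2.74 > 0 preserves all four axioms: non-negativity (2.74·||x-y|| ≥ 0), identity (2.74·||x-y|| = 0 ⟺ ||x-y|| = 0 ⟺ x = y), symmetry (||x-y|| = ||y-x||), and the triangle inequality (2.74·||x-z|| ≤ 2.74·||x-y|| + 2.74·||y-z||). So d is a metric.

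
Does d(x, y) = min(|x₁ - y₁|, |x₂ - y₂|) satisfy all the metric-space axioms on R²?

No. d fails identity of indiscernibles: take x = (3, 0) and y = (3, 9). Then d(x,y) = min(|3 - 3|, |0 - 9|) = min(0, 9) = 0, yet x ≠ y.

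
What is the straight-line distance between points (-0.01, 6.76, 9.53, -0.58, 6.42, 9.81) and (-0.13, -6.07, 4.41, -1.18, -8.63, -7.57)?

√(Σ(x_i - y_i)²) = √((-0.01 - (-0.13))² + (6.76 - (-6.07))² + (9.53 - 4.41)² + (-0.58 - (-1.18))² + (6.42 - (-8.63))² + (9.81 - (-7.57))²)
= √(0.12² + 12.83² + 5.12² + 0.6² + 15.05² + 17.38²) = √(0.0144 + 164.6089 + 26.2144 + 0.36 + 226.5025 + 302.0644) = √719.7646 ≈ 26.8284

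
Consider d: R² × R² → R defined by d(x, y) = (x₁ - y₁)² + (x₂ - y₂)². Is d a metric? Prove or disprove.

No. The squared Euclidean distance fails the triangle inequality. Counterexample: x = (0, 0), y = (1, 4), z = (2, 8). d(x,z) = 2² + 8² = 68, but d(x,y) + d(y,z) = (1² + 4²) + (1² + 4²) = 17 + 17 = 34. Since 68 > 34, the triangle inequality is violated. (Note: √d, the ordinary Euclidean distance, IS a metric.)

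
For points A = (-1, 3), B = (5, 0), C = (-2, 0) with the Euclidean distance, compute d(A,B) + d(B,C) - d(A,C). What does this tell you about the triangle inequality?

d(A,B) = √(6² + 3²) = √45 ≈ 6.7082, d(B,C) = √(7² + 0²) = √49 = 7, d(A,C) = √(1² + 3²) = √10 ≈ 3.1623.
d(A,B) + d(B,C) - d(A,C) = 6.7082 + 7 - 3.1623 = 13.7082 - 3.1623 = 10.5459 (to 4 decimal places). This is ≥ 0, so the triangle inequality holds for these points.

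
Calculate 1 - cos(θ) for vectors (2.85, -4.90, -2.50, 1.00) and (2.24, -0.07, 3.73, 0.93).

With u = (2.85, -4.90, -2.50, 1.00), v = (2.24, -0.07, 3.73, 0.93):
u·v = 2.85·2.24 + (-4.9)·(-0.07) + (-2.5)·3.73 + 1·0.93 = 6.384 + 0.343 + (-9.325) + 0.93 = -1.668.
|u| = √(2.85² + (-4.9)² + (-2.5)² + 1²) = √(8.1225 + 24.01 + 6.25 + 1) = √39.3825, |v| = √(2.24² + (-0.07)² + 3.73² + 0.93²) = √(5.0176 + 0.0049 + 13.9129 + 0.8649) = √19.8003.
cos θ = (u·v)/(|u||v|) = -1.668/(√39.3825·√19.8003) ≈ -0.0597
Cosine distance = 1 - cos θ ≈ 1 - (-0.0597) = 1.0597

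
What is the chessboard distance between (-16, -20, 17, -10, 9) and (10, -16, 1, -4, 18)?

max(|x_i - y_i|) = max(|-16 - 10|, |-20 - (-16)|, |17 - 1|, |-10 - (-4)|, |9 - 18|) = max(26, 4, 16, 6, 9) = 26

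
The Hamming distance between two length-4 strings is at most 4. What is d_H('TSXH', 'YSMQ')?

Differing positions: 1, 3, 4. Hamming distance = 3. The maximum possible Hamming distance for length-4 strings is 4, so d_H/4 = 3/4 = 0.75.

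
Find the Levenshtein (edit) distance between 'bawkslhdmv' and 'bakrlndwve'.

Let D[i][j] be the edit distance between the first i characters of 'bawkslhdmv' and the first j characters of 'bakrlndwve', with D[i][0] = i, D[0][j] = j, and D[i][j] = D[i-1][j-1] if the characters match, else 1 + min(D[i-1][j], D[i][j-1], D[i-1][j-1]). Filling the table (rows: prefixes of 'bawkslhdmv', columns: prefixes of 'bakrlndwve'):
     ε  b  a  k  r  l  n  d  w  v  e
  ε  0  1  2  3  4  5  6  7  8  9 10
  b  1  0  1  2  3  4  5  6  7  8  9
  a  2  1  0  1  2  3  4  5  6  7  8
  w  3  2  1  1  2  3  4  5  5  6  7
  k  4  3  2  1  2  3  4  5  6  6  7
  s  5  4  3  2  2  3  4  5  6  7  7
  l  6  5  4  3  3  2  3  4  5  6  7
  h  7  6  5  4  4  3  3  4  5  6  7
  d  8  7  6  5  5  4  4  3  4  5  6
  m  9  8  7  6  6  5  5  4  4  5  6
  v 10  9  8  7  7  6  6  5  5  4  5
The bottom-right entry gives D[10][10] = 5, so no sequence of fewer than 5 edits works. Backtracking through the table gives one optimal edit sequence (5 edits):
  bawkslhdmv → bakslhdmv (del w @3)
  bakslhdmv → bakrlhdmv (sub s→r @4)
  bakrlhdmv → bakrlndmv (sub h→n @6)
  bakrlndmv → bakrlndwv (sub m→w @8)
  bakrlndwv → bakrlndwve (ins e @10)
Edit distance = 5.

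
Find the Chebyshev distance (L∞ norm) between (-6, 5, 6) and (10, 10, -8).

max(|x_i - y_i|) = max(|-6 - 10|, |5 - 10|, |6 - (-8)|) = max(16, 5, 14) = 16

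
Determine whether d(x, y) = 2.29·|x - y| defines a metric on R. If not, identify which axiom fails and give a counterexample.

Yes. Since |x - y| is a metric on R and 2.29 > 0, the positive scalar multiple 2.29·|x - y| is also a metric: scaling by a positive constant preserves non-negativity, identity (d=0 ⟺ |x-y|=0 ⟺ x=y), symmetry, and the triangle inequality.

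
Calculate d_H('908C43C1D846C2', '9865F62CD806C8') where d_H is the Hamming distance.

Differing positions: 2, 3, 4, 5, 6, 7, 8, 11, 14. Hamming distance = 9.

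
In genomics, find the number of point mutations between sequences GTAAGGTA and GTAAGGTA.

Differing positions: none. Hamming distance = 0.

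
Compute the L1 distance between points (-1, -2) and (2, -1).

Σ|x_i - y_i| = |-1 - 2| + |-2 - (-1)| = 3 + 1 = 4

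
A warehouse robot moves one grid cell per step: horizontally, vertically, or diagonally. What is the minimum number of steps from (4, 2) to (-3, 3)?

max(|x_i - y_i|) = max(|4 - (-3)|, |2 - 3|) = max(7, 1) = 7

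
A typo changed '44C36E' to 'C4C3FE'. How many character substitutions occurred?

Differing positions: 1, 5. Hamming distance = 2.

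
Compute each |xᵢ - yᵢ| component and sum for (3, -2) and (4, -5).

Σ|x_i - y_i| = |3 - 4| + |-2 - (-5)| = 1 + 3 = 4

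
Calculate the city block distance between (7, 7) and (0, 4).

Σ|x_i - y_i| = |7 - 0| + |7 - 4| = 7 + 3 = 10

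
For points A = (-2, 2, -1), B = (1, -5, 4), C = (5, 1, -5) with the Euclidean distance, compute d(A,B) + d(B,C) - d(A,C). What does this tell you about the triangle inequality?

d(A,B) = √(3² + 7² + 5²) = √83 ≈ 9.1104, d(B,C) = √(4² + 6² + 9²) = √133 ≈ 11.5326, d(A,C) = √(7² + 1² + 4²) = √66 ≈ 8.124.
d(A,B) + d(B,C) - d(A,C) = 9.1104 + 11.5326 - 8.124 = 20.643 - 8.124 = 12.519 (to 4 decimal places). This is ≥ 0, so the triangle inequality holds for these points.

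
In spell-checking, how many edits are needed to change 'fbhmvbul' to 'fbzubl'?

Let D[i][j] be the edit distance between the first i characters of 'fbhmvbul' and the first j characters of 'fbzubl', with D[i][0] = i, D[0][j] = j, and D[i][j] = D[i-1][j-1] if the characters match, else 1 + min(D[i-1][j], D[i][j-1], D[i-1][j-1]). Filling the table (rows: prefixes of 'fbhmvbul', columns: prefixes of 'fbzubl'):
     ε  f  b  z  u  b  l
  ε  0  1  2  3  4  5  6
  f  1  0  1  2  3  4  5
  b  2  1  0  1  2  3  4
  h  3  2  1  1  2  3  4
  m  4  3  2  2  2  3  4
  v  5  4  3  3  3  3  4
  b  6  5  4  4  4  3  4
  u  7  6  5  5  4  4  4
  l  8  7  6  6  5  5  4
The bottom-right entry gives D[8][6] = 4, so no sequence of fewer than 4 edits works. Backtracking through the table gives one optimal edit sequence (4 edits):
  fbhmvbul → fbmvbul (del h @3)
  fbmvbul → fbzvbul (sub m→z @3)
  fbzvbul → fbzubul (sub v→u @4)
  fbzubul → fbzubl (del u @6)
Edit distance = 4.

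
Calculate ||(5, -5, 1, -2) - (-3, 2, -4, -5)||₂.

√(Σ(x_i - y_i)²) = √((5 - (-3))² + (-5 - 2)² + (1 - (-4))² + (-2 - (-5))²)
= √(8² + (-7)² + 5² + 3²) = √(64 + 49 + 25 + 9) = √147 ≈ 12.1244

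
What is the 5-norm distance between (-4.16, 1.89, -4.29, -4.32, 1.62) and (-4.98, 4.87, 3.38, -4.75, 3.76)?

(Σ|x_i - y_i|^5)^(1/5) = (|-4.16 - (-4.98)|^5 + |1.89 - 4.87|^5 + |-4.29 - 3.38|^5 + |-4.32 - (-4.75)|^5 + |1.62 - 3.76|^5)^(1/5)
= (0.82^5 + 2.98^5 + 7.67^5 + 0.43^5 + 2.14^5)^(1/5) ≈ (0.3707 + 235.0073 + 26544.6388 + 0.0147 + 44.8817)^(1/5) = (26824.9132)^(1/5) ≈ 7.6861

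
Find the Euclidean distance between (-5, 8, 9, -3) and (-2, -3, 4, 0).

√(Σ(x_i - y_i)²) = √((-5 - (-2))² + (8 - (-3))² + (9 - 4)² + (-3 - 0)²)
= √((-3)² + 11² + 5² + (-3)²) = √(9 + 121 + 25 + 9) = √164 ≈ 12.8062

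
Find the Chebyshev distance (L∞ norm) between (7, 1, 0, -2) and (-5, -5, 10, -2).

max(|x_i - y_i|) = max(|7 - (-5)|, |1 - (-5)|, |0 - 10|, |-2 - (-2)|) = max(12, 6, 10, 0) = 12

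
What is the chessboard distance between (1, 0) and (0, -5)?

max(|x_i - y_i|) = max(|1 - 0|, |0 - (-5)|) = max(1, 5) = 5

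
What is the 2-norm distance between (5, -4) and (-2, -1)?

(Σ|x_i - y_i|^2)^(1/2) = (|5 - (-2)|^2 + |-4 - (-1)|^2)^(1/2)
= (7^2 + 3^2)^(1/2) = (49 + 9)^(1/2) = (58)^(1/2) ≈ 7.6158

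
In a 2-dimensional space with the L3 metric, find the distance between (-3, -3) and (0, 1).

(Σ|x_i - y_i|^3)^(1/3) = (|-3 - 0|^3 + |-3 - 1|^3)^(1/3)
= (3^3 + 4^3)^(1/3) = (27 + 64)^(1/3) = (91)^(1/3) ≈ 4.4979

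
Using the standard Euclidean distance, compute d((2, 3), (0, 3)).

(Σ|x_i - y_i|^2)^(1/2) = (|2 - 0|^2 + |3 - 3|^2)^(1/2)
= (2^2 + 0^2)^(1/2) = (4 + 0)^(1/2) = (4)^(1/2) = 2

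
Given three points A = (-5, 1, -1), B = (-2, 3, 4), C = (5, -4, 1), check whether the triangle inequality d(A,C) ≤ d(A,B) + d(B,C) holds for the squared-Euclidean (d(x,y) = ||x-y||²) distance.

d(A,B) = 3² + 2² + 5² = 38, d(B,C) = 7² + 7² + 3² = 107, d(A,C) = 10² + 5² + 2² = 129.
d(A,C) = 129 ≤ 38 + 107 = 145. Triangle inequality is satisfied.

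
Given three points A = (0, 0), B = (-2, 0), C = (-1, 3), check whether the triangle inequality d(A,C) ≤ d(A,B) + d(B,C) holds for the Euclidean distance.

d(A,B) = √(2² + 0²) = √4 = 2, d(B,C) = √(1² + 3²) = √10 ≈ 3.1623, d(A,C) = √(1² + 3²) = √10 ≈ 3.1623.
d(A,C) ≈ 3.1623 ≤ 2 + 3.1623 = 5.1623. Triangle inequality is satisfied.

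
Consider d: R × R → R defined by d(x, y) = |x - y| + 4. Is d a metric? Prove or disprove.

No. d fails identity of indiscernibles (specifically d(x,x) = 0): d(7, 7) = |7 - 7| + 4 = 0 + 4 = 4 ≠ 0.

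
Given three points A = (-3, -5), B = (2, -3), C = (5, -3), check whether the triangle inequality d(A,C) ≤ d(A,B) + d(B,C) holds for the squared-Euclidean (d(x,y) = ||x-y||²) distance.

d(A,B) = 5² + 2² = 29, d(B,C) = 3² + 0² = 9, d(A,C) = 8² + 2² = 68.
d(A,C) = 68 > 29 + 9 = 38. Triangle inequality is VIOLATED. (Squared-Euclidean is not a metric — this is a counterexample.)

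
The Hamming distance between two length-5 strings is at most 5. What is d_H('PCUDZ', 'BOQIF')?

Differing positions: 1, 2, 3, 4, 5. Hamming distance = 5. The maximum possible Hamming distance for length-5 strings is 5, so d_H/5 = 5/5 = 1.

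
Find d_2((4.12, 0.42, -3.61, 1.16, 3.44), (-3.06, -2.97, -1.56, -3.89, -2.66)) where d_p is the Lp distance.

(Σ|x_i - y_i|^2)^(1/2) = (|4.12 - (-3.06)|^2 + |0.42 - (-2.97)|^2 + |-3.61 - (-1.56)|^2 + |1.16 - (-3.89)|^2 + |3.44 - (-2.66)|^2)^(1/2)
= (7.18^2 + 3.39^2 + 2.05^2 + 5.05^2 + 6.1^2)^(1/2) = (51.5524 + 11.4921 + 4.2025 + 25.5025 + 37.21)^(1/2) = (129.9595)^(1/2) ≈ 11.4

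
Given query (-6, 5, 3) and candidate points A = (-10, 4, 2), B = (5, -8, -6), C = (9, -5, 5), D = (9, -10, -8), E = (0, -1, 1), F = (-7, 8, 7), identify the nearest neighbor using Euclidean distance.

Distances: d(A) ≈ 4.2426, d(B) ≈ 19.2614, d(C) ≈ 18.1384, d(D) ≈ 23.8956, d(E) ≈ 8.7178, d(F) ≈ 5.099. Nearest: A = (-10, 4, 2) with distance 4.2426.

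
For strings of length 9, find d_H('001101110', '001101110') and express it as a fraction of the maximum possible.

Differing positions: none. Hamming distance = 0. The maximum possible Hamming distance for length-9 strings is 9, so d_H/9 = 0/9 = 0.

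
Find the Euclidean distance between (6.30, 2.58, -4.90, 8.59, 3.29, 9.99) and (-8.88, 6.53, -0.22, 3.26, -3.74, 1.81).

√(Σ(x_i - y_i)²) = √((6.3 - (-8.88))² + (2.58 - 6.53)² + (-4.9 - (-0.22))² + (8.59 - 3.26)² + (3.29 - (-3.74))² + (9.99 - 1.81)²)
= √(15.18² + (-3.95)² + (-4.68)² + 5.33² + 7.03² + 8.18²) = √(230.4324 + 15.6025 + 21.9024 + 28.4089 + 49.4209 + 66.9124) = √412.6795 ≈ 20.3145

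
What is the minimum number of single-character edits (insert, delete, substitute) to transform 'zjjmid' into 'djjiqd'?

Let D[i][j] be the edit distance between the first i characters of 'zjjmid' and the first j characters of 'djjiqd', with D[i][0] = i, D[0][j] = j, and D[i][j] = D[i-1][j-1] if the characters match, else 1 + min(D[i-1][j], D[i][j-1], D[i-1][j-1]). Filling the table (rows: prefixes of 'zjjmid', columns: prefixes of 'djjiqd'):
     ε  d  j  j  i  q  d
  ε  0  1  2  3  4  5  6
  z  1  1  2  3  4  5  6
  j  2  2  1  2  3  4  5
  j  3  3  2  1  2  3  4
  m  4  4  3  2  2  3  4
  i  5  5  4  3  2  3  4
  d  6  5  5  4  3  3  3
The bottom-right entry gives D[6][6] = 3, so no sequence of fewer than 3 edits works. Backtracking through the table gives one optimal edit sequence (3 edits):
  zjjmid → djjmid (sub z→d @1)
  djjmid → djjiid (sub m→i @4)
  djjiid → djjiqd (sub i→q @5)
Edit distance = 3.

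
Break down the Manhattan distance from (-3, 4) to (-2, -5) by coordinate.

Σ|x_i - y_i| = |-3 - (-2)| + |4 - (-5)| = 1 + 9 = 10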